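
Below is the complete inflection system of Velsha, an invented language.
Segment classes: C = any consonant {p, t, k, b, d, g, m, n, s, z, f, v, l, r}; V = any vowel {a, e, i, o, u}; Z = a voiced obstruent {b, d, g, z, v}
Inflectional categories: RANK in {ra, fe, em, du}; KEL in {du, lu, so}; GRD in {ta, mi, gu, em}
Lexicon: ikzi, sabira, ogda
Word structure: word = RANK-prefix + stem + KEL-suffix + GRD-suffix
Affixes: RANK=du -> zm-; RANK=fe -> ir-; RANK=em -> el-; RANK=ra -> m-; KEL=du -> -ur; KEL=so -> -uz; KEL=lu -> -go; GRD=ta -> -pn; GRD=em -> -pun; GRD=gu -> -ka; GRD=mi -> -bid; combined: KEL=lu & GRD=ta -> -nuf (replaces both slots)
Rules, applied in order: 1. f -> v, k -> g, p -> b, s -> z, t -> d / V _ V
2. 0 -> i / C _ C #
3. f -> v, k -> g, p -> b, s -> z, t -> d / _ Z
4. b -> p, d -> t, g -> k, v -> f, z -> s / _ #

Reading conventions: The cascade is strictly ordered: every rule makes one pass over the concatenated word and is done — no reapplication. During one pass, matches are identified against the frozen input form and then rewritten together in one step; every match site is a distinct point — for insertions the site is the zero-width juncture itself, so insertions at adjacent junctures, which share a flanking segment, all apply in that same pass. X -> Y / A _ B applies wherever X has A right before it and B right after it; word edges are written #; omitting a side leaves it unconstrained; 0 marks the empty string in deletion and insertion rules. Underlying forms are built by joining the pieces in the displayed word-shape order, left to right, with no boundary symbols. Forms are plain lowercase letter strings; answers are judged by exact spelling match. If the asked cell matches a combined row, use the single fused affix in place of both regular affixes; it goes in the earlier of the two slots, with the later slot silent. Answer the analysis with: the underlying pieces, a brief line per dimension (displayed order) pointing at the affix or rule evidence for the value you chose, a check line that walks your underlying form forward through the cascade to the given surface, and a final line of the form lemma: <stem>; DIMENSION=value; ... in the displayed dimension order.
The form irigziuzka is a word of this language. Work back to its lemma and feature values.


underlying: ir-ikzi-uz-ka
RANK=fe - signalled by the affix ir-
KEL=so - signalled by the affix -uz
GRD=gu - signalled by the affix -ka
check: irikziuzka -> irikziuzka -> irikziuzka -> irigziuzka -> irigziuzka
lemma: ikzi; RANK=fe; KEL=so; GRD=gu


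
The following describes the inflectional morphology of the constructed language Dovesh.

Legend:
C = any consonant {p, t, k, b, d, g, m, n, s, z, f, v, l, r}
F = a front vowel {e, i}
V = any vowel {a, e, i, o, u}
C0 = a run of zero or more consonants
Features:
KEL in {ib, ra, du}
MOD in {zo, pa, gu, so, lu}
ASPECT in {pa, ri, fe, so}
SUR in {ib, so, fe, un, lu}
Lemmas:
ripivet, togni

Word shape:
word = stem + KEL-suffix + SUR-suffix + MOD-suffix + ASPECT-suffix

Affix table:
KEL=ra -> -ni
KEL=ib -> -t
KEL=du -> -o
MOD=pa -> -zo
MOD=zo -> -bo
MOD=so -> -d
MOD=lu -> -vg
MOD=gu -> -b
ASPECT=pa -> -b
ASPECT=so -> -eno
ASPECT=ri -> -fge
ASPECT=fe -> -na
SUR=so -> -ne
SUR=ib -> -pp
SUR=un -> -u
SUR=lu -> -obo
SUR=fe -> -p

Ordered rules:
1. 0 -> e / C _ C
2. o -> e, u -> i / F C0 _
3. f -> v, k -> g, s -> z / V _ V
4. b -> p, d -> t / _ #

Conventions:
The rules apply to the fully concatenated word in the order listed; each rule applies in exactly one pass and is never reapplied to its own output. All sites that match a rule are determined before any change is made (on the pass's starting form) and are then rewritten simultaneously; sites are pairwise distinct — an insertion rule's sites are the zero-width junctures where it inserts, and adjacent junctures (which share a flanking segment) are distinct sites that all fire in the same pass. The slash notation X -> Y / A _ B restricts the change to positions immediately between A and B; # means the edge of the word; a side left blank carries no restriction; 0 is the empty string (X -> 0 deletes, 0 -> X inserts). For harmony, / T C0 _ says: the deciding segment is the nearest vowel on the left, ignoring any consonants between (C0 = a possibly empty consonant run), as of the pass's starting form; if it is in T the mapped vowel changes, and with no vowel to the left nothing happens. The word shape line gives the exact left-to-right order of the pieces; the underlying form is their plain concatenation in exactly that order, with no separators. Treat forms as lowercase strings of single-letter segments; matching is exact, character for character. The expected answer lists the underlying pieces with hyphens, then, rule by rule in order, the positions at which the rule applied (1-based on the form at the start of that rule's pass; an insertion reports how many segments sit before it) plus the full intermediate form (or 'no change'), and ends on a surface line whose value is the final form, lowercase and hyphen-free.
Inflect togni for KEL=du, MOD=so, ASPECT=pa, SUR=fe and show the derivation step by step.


underlying: togni-o-p-d-b
1. 0 -> e / C _ C: inserts after position(s) 3, 7, 8: togeniopedeb
2. o -> e, u -> i / F C0 _: fires at position(s) 7: togeniepedeb
3. f -> v, k -> g, s -> z / V _ V: no change
4. b -> p, d -> t / _ #: fires at position(s) 12: togeniepedep
surface: togeniepedep


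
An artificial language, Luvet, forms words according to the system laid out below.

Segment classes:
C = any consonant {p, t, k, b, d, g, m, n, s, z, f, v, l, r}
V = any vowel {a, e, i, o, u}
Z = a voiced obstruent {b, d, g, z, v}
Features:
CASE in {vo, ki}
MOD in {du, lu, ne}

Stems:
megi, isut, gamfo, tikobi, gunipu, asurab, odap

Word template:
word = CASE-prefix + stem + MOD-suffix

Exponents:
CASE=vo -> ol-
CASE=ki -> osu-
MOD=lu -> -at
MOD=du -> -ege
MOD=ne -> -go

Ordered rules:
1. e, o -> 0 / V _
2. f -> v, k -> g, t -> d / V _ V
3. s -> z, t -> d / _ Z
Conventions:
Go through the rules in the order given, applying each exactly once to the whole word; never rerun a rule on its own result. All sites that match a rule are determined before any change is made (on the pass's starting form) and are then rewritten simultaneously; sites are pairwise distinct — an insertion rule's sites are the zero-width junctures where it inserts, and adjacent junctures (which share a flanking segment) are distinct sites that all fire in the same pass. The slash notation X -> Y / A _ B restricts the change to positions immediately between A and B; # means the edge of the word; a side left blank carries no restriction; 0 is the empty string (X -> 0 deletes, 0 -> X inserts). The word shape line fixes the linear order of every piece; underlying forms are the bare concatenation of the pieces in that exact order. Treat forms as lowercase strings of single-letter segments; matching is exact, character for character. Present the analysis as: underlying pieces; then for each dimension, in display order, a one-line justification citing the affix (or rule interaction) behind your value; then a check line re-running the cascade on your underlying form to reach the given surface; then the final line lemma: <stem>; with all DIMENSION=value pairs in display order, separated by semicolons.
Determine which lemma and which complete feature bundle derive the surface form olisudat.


underlying: ol-isut-at
CASE=vo - signalled by the affix ol-
MOD=lu - signalled by the affix -at
check: olisutat -> olisutat -> olisudat -> olisudat
lemma: isut; CASE=vo; MOD=lu


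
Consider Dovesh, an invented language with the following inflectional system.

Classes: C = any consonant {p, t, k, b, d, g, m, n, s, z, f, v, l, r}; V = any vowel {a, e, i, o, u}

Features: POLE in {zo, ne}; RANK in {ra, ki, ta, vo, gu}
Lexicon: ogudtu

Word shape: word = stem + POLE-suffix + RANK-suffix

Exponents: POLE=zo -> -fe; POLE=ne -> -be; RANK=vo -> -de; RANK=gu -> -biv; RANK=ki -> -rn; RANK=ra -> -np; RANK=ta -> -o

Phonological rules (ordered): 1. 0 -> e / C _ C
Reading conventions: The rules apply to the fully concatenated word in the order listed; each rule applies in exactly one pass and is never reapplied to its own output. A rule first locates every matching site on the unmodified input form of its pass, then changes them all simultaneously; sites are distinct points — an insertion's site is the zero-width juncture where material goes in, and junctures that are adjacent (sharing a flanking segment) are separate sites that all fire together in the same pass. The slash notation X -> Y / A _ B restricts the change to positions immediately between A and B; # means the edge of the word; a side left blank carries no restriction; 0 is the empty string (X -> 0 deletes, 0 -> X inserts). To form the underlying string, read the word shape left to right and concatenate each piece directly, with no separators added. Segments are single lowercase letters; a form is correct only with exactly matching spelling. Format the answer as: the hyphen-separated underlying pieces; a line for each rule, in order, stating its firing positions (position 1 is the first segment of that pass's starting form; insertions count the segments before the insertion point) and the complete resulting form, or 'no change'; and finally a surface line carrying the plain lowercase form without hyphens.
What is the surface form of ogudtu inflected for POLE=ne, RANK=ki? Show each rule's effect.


underlying: ogudtu-be-rn
1. 0 -> e / C _ C: inserts after position(s) 4, 9: ogudetuberen
surface: ogudetuberen


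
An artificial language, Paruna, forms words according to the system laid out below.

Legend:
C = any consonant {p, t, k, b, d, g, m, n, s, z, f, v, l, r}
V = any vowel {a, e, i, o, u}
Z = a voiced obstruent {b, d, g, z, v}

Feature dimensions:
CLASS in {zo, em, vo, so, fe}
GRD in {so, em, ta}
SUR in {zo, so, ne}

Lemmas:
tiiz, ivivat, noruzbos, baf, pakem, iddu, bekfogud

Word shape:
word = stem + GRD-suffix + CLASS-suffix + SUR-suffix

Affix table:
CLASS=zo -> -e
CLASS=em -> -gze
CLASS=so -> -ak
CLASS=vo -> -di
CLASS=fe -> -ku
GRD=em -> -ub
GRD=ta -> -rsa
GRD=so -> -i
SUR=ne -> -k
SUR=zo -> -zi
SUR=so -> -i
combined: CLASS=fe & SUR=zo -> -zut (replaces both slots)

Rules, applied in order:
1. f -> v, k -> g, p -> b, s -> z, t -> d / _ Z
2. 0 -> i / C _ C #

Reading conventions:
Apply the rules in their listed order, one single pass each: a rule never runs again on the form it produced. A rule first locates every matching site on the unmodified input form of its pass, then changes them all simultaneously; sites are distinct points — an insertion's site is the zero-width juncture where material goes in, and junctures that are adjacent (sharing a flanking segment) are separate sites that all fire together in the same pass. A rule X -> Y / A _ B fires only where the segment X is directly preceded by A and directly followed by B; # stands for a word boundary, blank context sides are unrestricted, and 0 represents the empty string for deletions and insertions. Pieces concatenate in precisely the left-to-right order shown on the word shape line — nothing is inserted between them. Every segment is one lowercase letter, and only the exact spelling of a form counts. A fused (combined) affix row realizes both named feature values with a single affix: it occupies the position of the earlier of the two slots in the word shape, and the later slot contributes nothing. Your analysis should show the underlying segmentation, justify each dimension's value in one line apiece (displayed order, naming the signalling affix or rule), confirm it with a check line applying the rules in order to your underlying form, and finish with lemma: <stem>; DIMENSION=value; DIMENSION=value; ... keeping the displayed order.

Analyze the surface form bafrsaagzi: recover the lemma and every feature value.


underlying: baf-rsa-ak-zi
CLASS=so - signalled by the affix -ak
GRD=ta - signalled by the affix -rsa
SUR=zo - signalled by the affix -zi
check: bafrsaakzi -> bafrsaagzi -> bafrsaagzi
lemma: baf; CLASS=so; GRD=ta; SUR=zo


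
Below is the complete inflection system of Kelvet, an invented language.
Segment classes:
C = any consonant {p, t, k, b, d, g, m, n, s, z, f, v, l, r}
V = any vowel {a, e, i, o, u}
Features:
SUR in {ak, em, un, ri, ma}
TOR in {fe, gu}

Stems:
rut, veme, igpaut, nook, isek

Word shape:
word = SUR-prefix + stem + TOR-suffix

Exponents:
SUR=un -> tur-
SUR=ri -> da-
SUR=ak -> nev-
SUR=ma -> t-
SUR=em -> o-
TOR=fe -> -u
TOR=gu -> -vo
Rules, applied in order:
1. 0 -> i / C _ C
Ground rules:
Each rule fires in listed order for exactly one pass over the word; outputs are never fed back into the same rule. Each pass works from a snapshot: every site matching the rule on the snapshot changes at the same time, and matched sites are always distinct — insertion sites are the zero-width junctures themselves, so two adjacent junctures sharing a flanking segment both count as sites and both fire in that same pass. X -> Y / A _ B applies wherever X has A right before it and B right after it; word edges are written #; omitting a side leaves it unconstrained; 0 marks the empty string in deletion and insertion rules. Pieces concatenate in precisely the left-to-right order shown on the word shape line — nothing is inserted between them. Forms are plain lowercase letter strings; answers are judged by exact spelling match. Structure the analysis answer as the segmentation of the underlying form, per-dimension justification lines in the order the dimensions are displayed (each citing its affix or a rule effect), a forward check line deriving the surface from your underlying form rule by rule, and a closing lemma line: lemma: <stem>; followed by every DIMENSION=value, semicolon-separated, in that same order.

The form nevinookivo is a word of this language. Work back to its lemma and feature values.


underlying: nev-nook-vo
SUR=ak - signalled by the affix nev-
TOR=gu - signalled by the affix -vo
check: nevnookvo -> nevinookivo
lemma: nook; SUR=ak; TOR=gu


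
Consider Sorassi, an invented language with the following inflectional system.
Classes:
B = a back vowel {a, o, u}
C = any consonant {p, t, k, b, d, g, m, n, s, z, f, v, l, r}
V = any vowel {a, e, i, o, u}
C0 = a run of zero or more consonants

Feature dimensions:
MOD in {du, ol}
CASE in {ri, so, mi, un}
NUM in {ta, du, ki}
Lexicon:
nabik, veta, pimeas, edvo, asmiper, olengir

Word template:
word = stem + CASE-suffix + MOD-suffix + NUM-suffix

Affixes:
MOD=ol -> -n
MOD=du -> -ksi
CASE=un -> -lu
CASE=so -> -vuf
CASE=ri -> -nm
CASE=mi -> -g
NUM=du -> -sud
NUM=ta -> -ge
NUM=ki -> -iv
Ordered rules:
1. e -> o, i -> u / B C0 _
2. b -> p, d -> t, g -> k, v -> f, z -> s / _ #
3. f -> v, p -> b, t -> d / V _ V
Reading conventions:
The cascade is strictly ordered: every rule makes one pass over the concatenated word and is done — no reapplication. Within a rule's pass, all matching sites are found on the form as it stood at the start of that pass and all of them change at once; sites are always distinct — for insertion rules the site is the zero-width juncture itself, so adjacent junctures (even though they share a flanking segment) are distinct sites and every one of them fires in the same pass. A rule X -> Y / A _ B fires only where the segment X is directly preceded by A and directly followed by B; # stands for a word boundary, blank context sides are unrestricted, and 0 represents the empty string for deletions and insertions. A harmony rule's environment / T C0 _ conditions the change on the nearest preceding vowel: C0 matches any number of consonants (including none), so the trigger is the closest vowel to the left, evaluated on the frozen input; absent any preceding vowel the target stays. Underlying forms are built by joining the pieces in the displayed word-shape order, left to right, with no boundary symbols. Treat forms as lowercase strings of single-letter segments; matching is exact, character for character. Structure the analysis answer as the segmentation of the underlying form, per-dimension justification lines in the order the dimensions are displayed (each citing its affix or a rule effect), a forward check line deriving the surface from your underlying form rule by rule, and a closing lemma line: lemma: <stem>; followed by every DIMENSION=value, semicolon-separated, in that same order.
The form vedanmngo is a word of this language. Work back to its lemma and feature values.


underlying: veta-nm-n-ge
MOD=ol - signalled by the affix -n
CASE=ri - signalled by the affix -nm
NUM=ta - signalled by the affix -ge
check: vetanmnge -> vetanmngo -> vetanmngo -> vedanmngo
lemma: veta; MOD=ol; CASE=ri; NUM=ta


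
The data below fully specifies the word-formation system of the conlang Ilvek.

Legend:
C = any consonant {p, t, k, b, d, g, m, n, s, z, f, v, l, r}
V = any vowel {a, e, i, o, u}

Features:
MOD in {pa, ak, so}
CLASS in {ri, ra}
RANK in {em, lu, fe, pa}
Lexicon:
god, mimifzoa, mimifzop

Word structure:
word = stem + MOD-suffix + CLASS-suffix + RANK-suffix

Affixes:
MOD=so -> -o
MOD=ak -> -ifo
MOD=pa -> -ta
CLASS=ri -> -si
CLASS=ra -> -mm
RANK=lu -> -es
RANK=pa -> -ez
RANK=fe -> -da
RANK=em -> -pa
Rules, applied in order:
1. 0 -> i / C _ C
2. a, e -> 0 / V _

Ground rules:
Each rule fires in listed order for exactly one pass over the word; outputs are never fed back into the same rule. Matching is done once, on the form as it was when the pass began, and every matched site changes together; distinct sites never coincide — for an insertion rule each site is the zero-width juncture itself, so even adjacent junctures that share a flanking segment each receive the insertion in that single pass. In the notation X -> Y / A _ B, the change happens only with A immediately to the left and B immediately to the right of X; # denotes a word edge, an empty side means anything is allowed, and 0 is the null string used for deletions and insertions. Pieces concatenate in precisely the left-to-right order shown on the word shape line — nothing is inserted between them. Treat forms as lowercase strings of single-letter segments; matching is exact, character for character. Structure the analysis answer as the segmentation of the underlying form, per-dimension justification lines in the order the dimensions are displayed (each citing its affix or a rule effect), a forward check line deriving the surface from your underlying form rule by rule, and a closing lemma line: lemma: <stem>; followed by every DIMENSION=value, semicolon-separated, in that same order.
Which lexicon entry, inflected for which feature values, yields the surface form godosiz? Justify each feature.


underlying: god-o-si-ez
MOD=so - signalled by the affix -o
CLASS=ri - signalled by the affix -si
RANK=pa - signalled by the affix -ez
check: godosiez -> godosiez -> godosiz
lemma: god; MOD=so; CLASS=ri; RANK=pa


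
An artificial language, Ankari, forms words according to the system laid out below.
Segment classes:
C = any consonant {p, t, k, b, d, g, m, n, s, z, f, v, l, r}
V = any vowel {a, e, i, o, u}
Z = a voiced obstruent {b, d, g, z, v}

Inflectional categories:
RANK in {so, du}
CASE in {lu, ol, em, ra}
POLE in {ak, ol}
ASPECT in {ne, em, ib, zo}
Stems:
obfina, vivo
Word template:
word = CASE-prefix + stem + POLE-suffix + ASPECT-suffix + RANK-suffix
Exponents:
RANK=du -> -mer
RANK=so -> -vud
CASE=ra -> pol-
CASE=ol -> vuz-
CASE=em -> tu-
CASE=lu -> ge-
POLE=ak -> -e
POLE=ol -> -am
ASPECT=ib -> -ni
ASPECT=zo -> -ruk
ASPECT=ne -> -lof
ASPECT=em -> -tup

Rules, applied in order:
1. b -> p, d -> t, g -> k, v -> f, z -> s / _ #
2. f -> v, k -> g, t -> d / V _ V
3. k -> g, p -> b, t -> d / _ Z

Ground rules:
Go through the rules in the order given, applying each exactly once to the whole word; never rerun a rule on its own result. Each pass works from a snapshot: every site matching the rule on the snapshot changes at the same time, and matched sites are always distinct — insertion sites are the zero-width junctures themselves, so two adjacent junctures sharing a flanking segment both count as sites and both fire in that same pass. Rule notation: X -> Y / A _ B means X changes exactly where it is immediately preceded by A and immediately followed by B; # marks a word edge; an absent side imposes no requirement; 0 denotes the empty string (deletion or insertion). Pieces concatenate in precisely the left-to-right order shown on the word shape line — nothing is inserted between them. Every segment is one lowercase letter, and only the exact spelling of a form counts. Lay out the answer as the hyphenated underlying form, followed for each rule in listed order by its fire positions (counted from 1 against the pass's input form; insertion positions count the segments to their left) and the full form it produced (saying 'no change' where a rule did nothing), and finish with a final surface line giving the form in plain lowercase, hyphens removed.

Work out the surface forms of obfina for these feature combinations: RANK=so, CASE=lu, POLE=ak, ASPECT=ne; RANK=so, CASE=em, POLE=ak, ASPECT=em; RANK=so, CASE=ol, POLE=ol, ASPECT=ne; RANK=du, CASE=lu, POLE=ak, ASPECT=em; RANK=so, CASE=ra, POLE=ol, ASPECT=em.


cell RANK=so, CASE=lu, POLE=ak, ASPECT=ne:
underlying: ge-obfina-e-lof-vud
1. b -> p, d -> t, g -> k, v -> f, z -> s / _ #: fires at position(s) 15: geobfinaelofvut
2. f -> v, k -> g, t -> d / V _ V: no change
3. k -> g, p -> b, t -> d / _ Z: no change
surface: geobfinaelofvut

cell RANK=so, CASE=em, POLE=ak, ASPECT=em:
underlying: tu-obfina-e-tup-vud
1. b -> p, d -> t, g -> k, v -> f, z -> s / _ #: fires at position(s) 15: tuobfinaetupvut
2. f -> v, k -> g, t -> d / V _ V: fires at position(s) 10: tuobfinaedupvut
3. k -> g, p -> b, t -> d / _ Z: fires at position(s) 12: tuobfinaedubvut
surface: tuobfinaedubvut

cell RANK=so, CASE=ol, POLE=ol, ASPECT=ne:
underlying: vuz-obfina-am-lof-vud
1. b -> p, d -> t, g -> k, v -> f, z -> s / _ #: fires at position(s) 17: vuzobfinaamlofvut
2. f -> v, k -> g, t -> d / V _ V: no change
3. k -> g, p -> b, t -> d / _ Z: no change
surface: vuzobfinaamlofvut

cell RANK=du, CASE=lu, POLE=ak, ASPECT=em:
underlying: ge-obfina-e-tup-mer
1. b -> p, d -> t, g -> k, v -> f, z -> s / _ #: no change
2. f -> v, k -> g, t -> d / V _ V: fires at position(s) 10: geobfinaedupmer
3. k -> g, p -> b, t -> d / _ Z: no change
surface: geobfinaedupmer

cell RANK=so, CASE=ra, POLE=ol, ASPECT=em:
underlying: pol-obfina-am-tup-vud
1. b -> p, d -> t, g -> k, v -> f, z -> s / _ #: fires at position(s) 17: polobfinaamtupvut
2. f -> v, k -> g, t -> d / V _ V: no change
3. k -> g, p -> b, t -> d / _ Z: fires at position(s) 14: polobfinaamtubvut
surface: polobfinaamtubvut


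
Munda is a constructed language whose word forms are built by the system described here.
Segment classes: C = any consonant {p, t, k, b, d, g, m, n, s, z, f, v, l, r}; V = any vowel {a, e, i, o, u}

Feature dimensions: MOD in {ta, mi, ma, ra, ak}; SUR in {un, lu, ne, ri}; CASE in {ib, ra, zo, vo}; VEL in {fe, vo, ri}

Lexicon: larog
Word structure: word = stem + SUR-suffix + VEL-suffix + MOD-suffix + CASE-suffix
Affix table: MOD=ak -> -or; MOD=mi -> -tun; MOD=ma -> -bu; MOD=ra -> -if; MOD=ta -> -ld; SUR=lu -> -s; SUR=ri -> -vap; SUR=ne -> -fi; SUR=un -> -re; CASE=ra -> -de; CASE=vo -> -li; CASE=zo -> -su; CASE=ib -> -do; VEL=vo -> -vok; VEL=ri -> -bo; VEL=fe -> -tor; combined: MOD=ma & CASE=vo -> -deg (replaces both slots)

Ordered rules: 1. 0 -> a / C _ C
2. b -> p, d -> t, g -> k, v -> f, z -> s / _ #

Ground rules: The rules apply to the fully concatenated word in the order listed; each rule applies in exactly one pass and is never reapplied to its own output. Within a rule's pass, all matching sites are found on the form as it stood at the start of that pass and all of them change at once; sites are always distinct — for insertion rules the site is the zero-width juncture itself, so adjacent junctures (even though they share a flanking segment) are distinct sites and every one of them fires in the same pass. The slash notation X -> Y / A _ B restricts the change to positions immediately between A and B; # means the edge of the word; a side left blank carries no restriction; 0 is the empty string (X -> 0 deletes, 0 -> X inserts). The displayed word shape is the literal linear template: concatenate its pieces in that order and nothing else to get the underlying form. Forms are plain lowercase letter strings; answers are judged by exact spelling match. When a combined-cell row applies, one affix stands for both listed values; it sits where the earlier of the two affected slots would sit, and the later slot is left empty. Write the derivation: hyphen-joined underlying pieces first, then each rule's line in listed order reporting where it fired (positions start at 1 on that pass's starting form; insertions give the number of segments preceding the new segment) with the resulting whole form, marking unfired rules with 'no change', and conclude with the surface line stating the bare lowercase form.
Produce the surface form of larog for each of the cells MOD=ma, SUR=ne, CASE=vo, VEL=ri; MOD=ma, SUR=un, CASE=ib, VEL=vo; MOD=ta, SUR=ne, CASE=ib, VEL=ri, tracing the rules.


cell MOD=ma, SUR=ne, CASE=vo, VEL=ri:
underlying: larog-fi-bo-deg
1. 0 -> a / C _ C: inserts after position(s) 5: larogafibodeg
2. b -> p, d -> t, g -> k, v -> f, z -> s / _ #: fires at position(s) 13: larogafibodek
surface: larogafibodek

cell MOD=ma, SUR=un, CASE=ib, VEL=vo:
underlying: larog-re-vok-bu-do
1. 0 -> a / C _ C: inserts after position(s) 5, 10: larogarevokabudo
2. b -> p, d -> t, g -> k, v -> f, z -> s / _ #: no change
surface: larogarevokabudo

cell MOD=ta, SUR=ne, CASE=ib, VEL=ri:
underlying: larog-fi-bo-ld-do
1. 0 -> a / C _ C: inserts after position(s) 5, 10, 11: larogafiboladado
2. b -> p, d -> t, g -> k, v -> f, z -> s / _ #: no change
surface: larogafiboladado


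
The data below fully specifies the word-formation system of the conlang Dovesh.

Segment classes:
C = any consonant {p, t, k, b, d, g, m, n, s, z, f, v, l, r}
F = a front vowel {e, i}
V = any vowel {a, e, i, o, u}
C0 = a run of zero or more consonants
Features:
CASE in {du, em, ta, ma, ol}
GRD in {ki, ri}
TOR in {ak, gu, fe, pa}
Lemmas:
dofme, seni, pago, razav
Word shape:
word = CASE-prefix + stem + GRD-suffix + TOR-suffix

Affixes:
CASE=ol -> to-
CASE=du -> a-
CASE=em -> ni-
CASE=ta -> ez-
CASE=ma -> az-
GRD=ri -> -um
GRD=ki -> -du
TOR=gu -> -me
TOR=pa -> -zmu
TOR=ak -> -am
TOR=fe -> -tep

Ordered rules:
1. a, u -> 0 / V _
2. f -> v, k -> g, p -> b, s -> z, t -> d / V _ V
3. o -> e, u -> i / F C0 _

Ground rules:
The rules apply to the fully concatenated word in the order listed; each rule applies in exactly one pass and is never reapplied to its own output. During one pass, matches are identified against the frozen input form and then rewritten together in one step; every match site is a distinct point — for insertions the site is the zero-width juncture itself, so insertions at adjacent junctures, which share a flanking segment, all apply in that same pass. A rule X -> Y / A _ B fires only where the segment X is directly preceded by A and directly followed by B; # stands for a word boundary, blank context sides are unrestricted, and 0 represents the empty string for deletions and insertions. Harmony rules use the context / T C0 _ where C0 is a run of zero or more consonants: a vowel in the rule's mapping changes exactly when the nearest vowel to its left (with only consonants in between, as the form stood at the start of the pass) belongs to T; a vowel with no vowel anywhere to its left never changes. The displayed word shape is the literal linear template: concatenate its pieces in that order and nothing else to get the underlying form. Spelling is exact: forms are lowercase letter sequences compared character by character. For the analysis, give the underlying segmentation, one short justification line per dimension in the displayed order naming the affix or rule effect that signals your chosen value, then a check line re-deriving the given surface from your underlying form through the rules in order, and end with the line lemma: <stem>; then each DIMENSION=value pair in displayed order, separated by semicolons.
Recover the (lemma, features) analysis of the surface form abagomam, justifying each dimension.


underlying: a-pago-um-am
CASE=du - signalled by the affix a-
GRD=ri - signalled by the affix -um
TOR=ak - signalled by the affix -am
check: apagoumam -> apagomam -> abagomam -> abagomam
lemma: pago; CASE=du; GRD=ri; TOR=ak


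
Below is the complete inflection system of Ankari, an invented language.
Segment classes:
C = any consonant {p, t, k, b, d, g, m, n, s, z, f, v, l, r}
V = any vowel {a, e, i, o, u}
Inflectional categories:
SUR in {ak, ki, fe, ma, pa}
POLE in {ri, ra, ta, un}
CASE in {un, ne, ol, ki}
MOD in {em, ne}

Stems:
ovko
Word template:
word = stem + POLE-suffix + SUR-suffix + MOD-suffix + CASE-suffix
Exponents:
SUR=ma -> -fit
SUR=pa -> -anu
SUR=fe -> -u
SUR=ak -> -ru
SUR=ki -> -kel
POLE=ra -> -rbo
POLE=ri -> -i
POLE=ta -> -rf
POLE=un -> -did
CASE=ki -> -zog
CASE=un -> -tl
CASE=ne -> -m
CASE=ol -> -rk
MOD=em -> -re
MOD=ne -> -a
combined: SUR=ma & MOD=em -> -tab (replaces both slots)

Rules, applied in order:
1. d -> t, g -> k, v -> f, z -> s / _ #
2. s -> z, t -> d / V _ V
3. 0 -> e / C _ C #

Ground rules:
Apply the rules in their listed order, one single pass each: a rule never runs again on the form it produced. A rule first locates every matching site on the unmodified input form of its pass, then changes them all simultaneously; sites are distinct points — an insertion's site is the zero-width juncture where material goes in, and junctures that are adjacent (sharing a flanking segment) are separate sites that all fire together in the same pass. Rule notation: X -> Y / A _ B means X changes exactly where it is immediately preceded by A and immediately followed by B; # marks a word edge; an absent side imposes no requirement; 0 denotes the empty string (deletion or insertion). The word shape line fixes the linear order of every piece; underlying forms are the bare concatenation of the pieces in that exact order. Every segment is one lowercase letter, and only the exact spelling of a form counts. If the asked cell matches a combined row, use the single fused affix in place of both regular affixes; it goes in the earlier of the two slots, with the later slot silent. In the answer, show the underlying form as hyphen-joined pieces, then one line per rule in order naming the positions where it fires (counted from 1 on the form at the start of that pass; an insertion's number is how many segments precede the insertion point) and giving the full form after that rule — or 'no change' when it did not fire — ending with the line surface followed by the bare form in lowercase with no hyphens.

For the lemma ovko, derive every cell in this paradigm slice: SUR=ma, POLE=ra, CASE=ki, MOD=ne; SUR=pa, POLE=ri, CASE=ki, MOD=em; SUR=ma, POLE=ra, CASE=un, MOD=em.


cell SUR=ma, POLE=ra, CASE=ki, MOD=ne:
underlying: ovko-rbo-fit-a-zog
1. d -> t, g -> k, v -> f, z -> s / _ #: fires at position(s) 14: ovkorbofitazok
2. s -> z, t -> d / V _ V: fires at position(s) 10: ovkorbofidazok
3. 0 -> e / C _ C #: no change
surface: ovkorbofidazok

cell SUR=pa, POLE=ri, CASE=ki, MOD=em:
underlying: ovko-i-anu-re-zog
1. d -> t, g -> k, v -> f, z -> s / _ #: fires at position(s) 13: ovkoianurezok
2. s -> z, t -> d / V _ V: no change
3. 0 -> e / C _ C #: no change
surface: ovkoianurezok

cell SUR=ma, POLE=ra, CASE=un, MOD=em:
underlying: ovko-rbo-tab-tl
1. d -> t, g -> k, v -> f, z -> s / _ #: no change
2. s -> z, t -> d / V _ V: fires at position(s) 8: ovkorbodabtl
3. 0 -> e / C _ C #: inserts after position(s) 11: ovkorbodabtel
surface: ovkorbodabtel


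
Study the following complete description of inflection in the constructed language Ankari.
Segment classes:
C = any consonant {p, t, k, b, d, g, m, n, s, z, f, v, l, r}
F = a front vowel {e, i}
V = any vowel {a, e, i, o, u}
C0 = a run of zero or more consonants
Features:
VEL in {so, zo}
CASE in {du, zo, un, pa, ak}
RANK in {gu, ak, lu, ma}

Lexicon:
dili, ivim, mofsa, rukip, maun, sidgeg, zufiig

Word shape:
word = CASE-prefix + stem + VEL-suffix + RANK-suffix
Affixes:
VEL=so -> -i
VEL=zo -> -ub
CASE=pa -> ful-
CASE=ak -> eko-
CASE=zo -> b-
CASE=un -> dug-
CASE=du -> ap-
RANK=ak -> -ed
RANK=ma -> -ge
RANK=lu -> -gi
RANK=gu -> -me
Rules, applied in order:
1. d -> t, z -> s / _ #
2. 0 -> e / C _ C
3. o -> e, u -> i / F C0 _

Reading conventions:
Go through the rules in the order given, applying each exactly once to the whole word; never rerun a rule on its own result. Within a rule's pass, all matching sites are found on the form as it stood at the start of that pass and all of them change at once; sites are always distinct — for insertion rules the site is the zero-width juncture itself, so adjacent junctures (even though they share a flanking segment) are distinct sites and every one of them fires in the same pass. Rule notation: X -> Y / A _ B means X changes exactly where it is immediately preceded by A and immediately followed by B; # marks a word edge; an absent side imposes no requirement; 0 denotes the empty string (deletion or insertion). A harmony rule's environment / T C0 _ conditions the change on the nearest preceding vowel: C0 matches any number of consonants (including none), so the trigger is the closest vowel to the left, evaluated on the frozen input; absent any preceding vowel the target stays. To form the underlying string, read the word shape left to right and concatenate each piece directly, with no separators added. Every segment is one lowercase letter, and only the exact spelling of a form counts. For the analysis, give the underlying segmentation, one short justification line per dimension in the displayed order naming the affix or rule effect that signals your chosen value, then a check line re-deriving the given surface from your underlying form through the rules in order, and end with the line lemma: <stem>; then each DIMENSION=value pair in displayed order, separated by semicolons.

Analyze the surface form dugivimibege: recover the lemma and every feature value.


underlying: dug-ivim-ub-ge
VEL=zo - signalled by the affix -ub
CASE=un - signalled by the affix dug-
RANK=ma - signalled by the affix -ge
check: dugivimubge -> dugivimubge -> dugivimubege -> dugivimibege
lemma: ivim; VEL=zo; CASE=un; RANK=ma


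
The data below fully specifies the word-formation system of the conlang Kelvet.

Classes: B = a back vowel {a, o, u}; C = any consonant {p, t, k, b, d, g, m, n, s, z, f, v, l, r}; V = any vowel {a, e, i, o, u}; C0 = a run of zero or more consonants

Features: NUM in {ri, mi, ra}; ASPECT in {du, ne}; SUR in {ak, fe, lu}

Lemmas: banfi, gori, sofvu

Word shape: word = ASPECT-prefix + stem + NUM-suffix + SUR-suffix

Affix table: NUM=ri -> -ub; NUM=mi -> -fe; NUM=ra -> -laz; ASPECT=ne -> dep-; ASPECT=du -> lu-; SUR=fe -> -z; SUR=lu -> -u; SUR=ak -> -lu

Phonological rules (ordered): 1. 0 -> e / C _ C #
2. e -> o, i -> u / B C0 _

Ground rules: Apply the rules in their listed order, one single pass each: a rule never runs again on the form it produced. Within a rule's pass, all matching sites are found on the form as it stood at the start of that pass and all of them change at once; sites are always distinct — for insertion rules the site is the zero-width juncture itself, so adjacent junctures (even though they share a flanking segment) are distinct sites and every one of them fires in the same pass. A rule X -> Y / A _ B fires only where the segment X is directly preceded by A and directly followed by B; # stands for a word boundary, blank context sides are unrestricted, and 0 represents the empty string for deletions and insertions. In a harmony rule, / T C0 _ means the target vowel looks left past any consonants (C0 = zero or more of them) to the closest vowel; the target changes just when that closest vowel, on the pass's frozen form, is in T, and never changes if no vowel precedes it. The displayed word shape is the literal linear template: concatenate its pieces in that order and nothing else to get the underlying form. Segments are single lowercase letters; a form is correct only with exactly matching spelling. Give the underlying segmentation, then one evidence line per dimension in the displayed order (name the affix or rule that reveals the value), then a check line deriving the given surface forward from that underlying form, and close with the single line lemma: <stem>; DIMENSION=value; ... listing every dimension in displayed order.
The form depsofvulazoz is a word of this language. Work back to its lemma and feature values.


underlying: dep-sofvu-laz-z
NUM=ra - signalled by the affix -laz
ASPECT=ne - signalled by the affix dep-
SUR=fe - signalled by the affix -z
check: depsofvulazz -> depsofvulazez -> depsofvulazoz
lemma: sofvu; NUM=ra; ASPECT=ne; SUR=fe


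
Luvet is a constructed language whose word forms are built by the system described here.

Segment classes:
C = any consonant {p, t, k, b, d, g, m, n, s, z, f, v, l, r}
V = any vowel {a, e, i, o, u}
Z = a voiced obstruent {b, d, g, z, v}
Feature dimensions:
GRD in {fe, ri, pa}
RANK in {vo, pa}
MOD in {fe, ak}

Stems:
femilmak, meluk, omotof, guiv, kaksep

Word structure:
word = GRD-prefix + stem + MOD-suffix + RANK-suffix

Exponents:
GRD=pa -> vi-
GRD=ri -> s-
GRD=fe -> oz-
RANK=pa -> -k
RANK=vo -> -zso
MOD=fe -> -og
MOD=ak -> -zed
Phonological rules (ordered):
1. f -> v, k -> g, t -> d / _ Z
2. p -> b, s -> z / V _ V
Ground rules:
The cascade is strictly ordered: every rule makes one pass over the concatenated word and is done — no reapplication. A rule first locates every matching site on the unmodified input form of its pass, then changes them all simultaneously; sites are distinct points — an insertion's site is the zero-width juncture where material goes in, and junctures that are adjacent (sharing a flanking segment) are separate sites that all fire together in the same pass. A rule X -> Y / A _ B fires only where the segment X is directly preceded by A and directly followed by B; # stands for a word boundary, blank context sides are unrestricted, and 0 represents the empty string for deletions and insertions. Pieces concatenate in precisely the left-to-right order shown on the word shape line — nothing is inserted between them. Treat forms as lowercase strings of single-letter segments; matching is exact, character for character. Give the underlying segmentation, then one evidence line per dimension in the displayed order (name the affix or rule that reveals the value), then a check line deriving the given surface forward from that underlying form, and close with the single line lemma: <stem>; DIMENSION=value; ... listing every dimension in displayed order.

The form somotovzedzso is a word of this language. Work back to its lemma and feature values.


underlying: s-omotof-zed-zso
GRD=ri - signalled by the affix s-
RANK=vo - signalled by the affix -zso
MOD=ak - signalled by the affix -zed
check: somotofzedzso -> somotovzedzso -> somotovzedzso
lemma: omotof; GRD=ri; RANK=vo; MOD=ak


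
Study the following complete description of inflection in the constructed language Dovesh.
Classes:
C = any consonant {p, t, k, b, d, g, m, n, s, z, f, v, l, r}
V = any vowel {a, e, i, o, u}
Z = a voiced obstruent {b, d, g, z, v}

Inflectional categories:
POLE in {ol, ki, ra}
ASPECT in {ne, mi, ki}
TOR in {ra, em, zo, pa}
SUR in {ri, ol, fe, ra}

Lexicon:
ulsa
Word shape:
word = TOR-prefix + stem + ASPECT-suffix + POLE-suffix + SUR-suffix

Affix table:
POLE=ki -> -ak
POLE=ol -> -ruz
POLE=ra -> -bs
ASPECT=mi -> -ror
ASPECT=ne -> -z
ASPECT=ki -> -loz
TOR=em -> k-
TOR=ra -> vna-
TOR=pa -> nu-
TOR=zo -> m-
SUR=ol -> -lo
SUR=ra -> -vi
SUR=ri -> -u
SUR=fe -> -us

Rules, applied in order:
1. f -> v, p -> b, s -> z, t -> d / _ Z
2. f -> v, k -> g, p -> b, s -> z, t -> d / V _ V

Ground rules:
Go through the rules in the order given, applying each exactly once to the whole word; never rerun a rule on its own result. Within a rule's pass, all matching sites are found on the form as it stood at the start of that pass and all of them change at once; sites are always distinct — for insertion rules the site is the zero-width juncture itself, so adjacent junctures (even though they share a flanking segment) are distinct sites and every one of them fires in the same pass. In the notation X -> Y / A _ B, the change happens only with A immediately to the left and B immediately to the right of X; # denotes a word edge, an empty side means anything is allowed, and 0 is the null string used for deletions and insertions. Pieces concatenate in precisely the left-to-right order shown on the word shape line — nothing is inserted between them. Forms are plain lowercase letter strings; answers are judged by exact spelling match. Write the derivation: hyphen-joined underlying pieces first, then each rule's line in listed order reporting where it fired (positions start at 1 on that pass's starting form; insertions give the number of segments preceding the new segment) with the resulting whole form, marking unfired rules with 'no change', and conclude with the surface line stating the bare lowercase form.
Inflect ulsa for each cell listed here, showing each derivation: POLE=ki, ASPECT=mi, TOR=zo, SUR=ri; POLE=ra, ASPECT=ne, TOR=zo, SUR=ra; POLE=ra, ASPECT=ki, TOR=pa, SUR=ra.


cell POLE=ki, ASPECT=mi, TOR=zo, SUR=ri:
underlying: m-ulsa-ror-ak-u
1. f -> v, p -> b, s -> z, t -> d / _ Z: no change
2. f -> v, k -> g, p -> b, s -> z, t -> d / V _ V: fires at position(s) 10: mulsaroragu
surface: mulsaroragu

cell POLE=ra, ASPECT=ne, TOR=zo, SUR=ra:
underlying: m-ulsa-z-bs-vi
1. f -> v, p -> b, s -> z, t -> d / _ Z: fires at position(s) 8: mulsazbzvi
2. f -> v, k -> g, p -> b, s -> z, t -> d / V _ V: no change
surface: mulsazbzvi

cell POLE=ra, ASPECT=ki, TOR=pa, SUR=ra:
underlying: nu-ulsa-loz-bs-vi
1. f -> v, p -> b, s -> z, t -> d / _ Z: fires at position(s) 11: nuulsalozbzvi
2. f -> v, k -> g, p -> b, s -> z, t -> d / V _ V: no change
surface: nuulsalozbzvi
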